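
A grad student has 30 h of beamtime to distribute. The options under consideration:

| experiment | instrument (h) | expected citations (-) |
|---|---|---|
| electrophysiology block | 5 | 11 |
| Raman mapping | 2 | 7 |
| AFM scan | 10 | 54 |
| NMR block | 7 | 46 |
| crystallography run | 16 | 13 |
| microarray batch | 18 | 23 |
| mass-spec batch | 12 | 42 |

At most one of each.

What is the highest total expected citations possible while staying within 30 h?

A density-first pass picks electrophysiology block + Raman mapping + AFM scan + NMR block — 118 at 24 h.
Replace electrophysiology block and Raman mapping with mass-spec batch: the trade gains 24 net, giving 142 at 29 h.
The spare 1 h is too small for any remaining experiment, and no exchange beats 142.

142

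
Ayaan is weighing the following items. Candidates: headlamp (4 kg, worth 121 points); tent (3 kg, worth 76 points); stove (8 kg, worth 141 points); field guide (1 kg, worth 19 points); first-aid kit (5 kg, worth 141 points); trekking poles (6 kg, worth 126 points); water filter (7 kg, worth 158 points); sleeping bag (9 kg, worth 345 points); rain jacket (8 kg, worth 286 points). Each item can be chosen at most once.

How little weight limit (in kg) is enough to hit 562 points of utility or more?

Minimise kg subject to total utility ≥ 562.
Taking tent + first-aid kit + sleeping bag gives 562 (≥ 562) for 17 kg.
No combination under 17 kg hits 562.

17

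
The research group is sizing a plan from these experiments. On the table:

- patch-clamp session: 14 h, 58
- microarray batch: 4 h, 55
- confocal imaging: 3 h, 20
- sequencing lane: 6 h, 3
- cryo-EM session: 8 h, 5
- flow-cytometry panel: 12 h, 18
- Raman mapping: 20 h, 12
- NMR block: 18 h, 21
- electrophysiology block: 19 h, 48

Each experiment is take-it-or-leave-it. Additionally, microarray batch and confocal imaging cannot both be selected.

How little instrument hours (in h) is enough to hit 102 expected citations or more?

Need the lightest bundle worth ≥ 102.
Taking patch-clamp session + microarray batch gives 113 (≥ 102) for 18 h.
Any bundle with less than 18 h falls short of 102.

18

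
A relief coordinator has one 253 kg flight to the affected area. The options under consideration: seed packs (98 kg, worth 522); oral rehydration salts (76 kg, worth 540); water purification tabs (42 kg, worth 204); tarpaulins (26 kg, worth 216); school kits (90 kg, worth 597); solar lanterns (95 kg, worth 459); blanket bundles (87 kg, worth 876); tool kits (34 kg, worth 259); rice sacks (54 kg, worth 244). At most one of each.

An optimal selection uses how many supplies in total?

3

The maximum people served within 253 kg is 2013.
For example oral rehydration salts + school kits + blanket bundles achieves it, using 253 kg.
All optima have 3 supplies.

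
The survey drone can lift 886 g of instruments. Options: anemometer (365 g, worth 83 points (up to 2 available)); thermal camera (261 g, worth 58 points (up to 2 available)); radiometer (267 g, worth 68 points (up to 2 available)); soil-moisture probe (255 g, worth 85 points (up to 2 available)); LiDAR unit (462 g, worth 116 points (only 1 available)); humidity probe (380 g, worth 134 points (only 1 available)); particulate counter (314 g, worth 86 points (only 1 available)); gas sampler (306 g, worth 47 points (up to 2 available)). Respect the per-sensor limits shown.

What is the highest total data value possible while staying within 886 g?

A density-first pass picks soil-moisture probe + humidity probe — 219 at 635 g.
The 380 g tied up in humidity probe is better spent on soil-moisture probe + particulate counter — total rises to 256 (824 g).

256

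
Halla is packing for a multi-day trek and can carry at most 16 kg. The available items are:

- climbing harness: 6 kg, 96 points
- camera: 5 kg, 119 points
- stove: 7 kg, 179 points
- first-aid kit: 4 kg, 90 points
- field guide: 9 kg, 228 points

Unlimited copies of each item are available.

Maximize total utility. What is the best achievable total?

407

A density-first pass picks 2×stove — 358 at 14 kg.
The 7 kg tied up in stove is better spent on field guide — total rises to 407 (16 kg).
No other feasible combination exceeds 407.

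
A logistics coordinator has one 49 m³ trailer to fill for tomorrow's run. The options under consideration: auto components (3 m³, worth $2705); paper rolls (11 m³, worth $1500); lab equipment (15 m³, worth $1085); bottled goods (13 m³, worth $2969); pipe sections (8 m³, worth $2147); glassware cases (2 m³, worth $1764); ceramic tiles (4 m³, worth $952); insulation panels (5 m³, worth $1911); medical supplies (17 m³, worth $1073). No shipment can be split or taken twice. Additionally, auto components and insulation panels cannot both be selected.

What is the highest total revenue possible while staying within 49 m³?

12037

Auto components + paper rolls + bottled goods + pipe sections + glassware cases + ceramic tiles uses 41 of the 49 m³ and totals 12037.
The closest alternative, auto components + lab equipment + bottled goods + pipe sections + glassware cases + ceramic tiles, reaches only 11622.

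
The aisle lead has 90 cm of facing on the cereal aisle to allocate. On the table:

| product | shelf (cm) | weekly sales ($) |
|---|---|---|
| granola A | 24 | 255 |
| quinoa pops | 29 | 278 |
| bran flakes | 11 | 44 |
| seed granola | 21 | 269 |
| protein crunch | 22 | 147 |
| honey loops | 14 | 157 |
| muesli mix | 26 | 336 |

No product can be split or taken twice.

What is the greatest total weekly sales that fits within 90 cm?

1040

Filling by ratio: granola A + seed granola + honey loops + muesli mix for 1017, with 5 cm left unused.
The 24 cm tied up in granola A is better spent on quinoa pops — total rises to 1040 (90 cm).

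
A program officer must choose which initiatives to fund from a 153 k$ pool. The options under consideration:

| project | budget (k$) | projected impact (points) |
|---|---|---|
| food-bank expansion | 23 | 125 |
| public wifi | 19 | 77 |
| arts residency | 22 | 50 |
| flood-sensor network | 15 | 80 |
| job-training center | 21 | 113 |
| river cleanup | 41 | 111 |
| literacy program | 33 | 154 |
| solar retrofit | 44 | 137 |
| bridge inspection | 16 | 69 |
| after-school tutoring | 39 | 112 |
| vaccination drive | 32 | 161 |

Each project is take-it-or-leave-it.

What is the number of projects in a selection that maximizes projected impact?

6

The maximum projected impact within 153 k$ is 710.
food-bank expansion + public wifi + flood-sensor network + job-training center + literacy program + vaccination drive hits 710 at 143 k$.
Every optimal selection uses 6 projects.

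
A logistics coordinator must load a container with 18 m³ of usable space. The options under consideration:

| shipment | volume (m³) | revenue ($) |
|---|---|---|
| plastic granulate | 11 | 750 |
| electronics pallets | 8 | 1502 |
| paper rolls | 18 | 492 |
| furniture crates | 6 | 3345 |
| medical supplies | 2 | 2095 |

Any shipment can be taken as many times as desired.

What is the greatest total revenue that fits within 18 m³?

Ranking by ratio (revenue/m³): medical supplies 1047.50, furniture crates 557.50, electronics pallets 187.75, plastic granulate 68.18.
Taking 9×medical supplies: 18 m³ used, 18855 in revenue.
That's the maximum — no swap from here does better than 18855.

18855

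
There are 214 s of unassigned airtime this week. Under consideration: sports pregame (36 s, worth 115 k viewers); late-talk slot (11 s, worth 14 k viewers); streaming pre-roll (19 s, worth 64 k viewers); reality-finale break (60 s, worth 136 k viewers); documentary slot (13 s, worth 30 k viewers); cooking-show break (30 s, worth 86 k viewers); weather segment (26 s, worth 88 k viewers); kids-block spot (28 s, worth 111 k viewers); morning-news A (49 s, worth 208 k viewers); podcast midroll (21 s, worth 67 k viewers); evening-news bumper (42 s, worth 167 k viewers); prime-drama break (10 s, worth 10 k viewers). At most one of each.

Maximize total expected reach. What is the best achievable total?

Ranking by ratio (expected reach/s): morning-news A 4.24, evening-news bumper 3.98, kids-block spot 3.96.
Sports pregame + streaming pre-roll + documentary slot + weather segment + kids-block spot + morning-news A + evening-news bumper uses 213 of the 214 s and totals 783.
Runner-up sports pregame + cooking-show break + weather segment + kids-block spot + morning-news A + evening-news bumper tops out at 775.

783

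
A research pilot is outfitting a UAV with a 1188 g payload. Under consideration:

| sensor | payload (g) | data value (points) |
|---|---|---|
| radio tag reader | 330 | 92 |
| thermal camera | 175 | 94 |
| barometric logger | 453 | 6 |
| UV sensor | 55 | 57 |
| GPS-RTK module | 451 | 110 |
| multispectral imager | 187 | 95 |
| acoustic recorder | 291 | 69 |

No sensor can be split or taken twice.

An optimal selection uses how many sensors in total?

Best achievable data value is 425.
For example thermal camera + UV sensor + GPS-RTK module + multispectral imager + acoustic recorder achieves it, using 1159 g.
Any selection reaching 425 contains exactly 5 sensors.

5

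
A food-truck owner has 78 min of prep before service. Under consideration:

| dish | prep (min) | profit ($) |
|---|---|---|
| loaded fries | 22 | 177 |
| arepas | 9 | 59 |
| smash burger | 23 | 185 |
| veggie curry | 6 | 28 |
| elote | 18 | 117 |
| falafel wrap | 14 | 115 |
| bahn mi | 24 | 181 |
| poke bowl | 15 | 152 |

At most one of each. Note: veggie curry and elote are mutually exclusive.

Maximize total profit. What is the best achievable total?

633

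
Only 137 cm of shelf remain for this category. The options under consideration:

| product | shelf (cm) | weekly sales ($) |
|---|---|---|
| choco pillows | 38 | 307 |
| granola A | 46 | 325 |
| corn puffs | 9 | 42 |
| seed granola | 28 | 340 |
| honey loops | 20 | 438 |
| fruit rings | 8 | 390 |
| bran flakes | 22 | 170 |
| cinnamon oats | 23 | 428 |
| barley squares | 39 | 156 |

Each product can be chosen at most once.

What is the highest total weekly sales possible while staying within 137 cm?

1963

The ratio heuristic lands on choco pillows + corn puffs + seed granola + honey loops + fruit rings + cinnamon oats (1945) but leaves 11 cm idle.
The 38 cm tied up in choco pillows is better spent on granola A — total rises to 1963 (134 cm).
The closest alternative, choco pillows + corn puffs + seed granola + honey loops + fruit rings + cinnamon oats, reaches only 1945.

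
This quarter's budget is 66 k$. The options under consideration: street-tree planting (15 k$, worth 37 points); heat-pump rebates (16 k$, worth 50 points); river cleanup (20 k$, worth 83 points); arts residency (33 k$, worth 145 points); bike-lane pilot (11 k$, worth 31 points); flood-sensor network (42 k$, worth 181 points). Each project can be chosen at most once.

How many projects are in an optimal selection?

2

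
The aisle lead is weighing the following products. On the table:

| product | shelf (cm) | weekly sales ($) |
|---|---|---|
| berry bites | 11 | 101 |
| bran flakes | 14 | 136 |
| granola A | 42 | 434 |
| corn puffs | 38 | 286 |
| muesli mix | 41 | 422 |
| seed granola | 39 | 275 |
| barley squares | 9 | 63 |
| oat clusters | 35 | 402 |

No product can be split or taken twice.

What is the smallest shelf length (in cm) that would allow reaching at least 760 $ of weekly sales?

76

Minimise cm subject to total weekly sales ≥ 760.
muesli mix + oat clusters: 824 weekly sales at 76 cm.
Below 76 cm the best achievable stays under 760.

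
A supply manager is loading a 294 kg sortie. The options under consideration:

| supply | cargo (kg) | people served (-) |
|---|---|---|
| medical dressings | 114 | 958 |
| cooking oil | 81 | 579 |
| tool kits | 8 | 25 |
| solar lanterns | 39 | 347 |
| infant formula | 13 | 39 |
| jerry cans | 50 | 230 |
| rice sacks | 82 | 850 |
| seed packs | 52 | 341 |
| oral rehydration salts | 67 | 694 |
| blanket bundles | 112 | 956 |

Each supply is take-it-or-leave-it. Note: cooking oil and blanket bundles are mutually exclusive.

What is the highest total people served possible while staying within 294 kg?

2608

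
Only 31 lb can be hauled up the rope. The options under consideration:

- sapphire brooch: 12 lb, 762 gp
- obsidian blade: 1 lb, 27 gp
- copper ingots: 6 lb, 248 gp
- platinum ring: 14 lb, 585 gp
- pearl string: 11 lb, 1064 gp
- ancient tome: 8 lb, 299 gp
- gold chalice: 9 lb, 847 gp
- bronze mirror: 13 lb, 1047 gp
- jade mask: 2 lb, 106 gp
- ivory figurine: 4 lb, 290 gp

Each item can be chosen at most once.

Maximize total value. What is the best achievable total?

2534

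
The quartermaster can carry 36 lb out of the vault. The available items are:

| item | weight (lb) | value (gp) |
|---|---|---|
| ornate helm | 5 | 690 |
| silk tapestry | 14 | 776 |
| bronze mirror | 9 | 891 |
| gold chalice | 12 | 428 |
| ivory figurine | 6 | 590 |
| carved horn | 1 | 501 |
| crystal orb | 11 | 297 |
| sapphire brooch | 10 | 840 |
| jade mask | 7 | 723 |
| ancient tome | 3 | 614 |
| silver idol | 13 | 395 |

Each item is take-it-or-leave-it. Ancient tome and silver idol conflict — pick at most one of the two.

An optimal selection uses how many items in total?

The maximum value within 36 lb is 4259.
ornate helm + bronze mirror + carved horn + sapphire brooch + jade mask + ancient tome hits 4259 at 35 lb.
All optima have 6 items.

6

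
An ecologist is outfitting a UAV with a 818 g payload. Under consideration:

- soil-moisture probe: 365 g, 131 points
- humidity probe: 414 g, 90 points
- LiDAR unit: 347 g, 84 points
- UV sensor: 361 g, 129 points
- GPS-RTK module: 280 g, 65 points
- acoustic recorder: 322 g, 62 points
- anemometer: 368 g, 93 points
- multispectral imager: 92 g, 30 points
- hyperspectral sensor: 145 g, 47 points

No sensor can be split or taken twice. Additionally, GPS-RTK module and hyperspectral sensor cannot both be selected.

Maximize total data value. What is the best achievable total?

290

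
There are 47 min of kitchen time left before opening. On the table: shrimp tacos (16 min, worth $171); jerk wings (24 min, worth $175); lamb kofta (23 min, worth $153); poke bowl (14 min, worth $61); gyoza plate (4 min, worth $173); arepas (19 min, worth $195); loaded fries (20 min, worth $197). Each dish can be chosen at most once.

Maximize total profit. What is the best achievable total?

Filling by ratio: shrimp tacos + gyoza plate + arepas for 539, with 8 min left unused.
The 16 min tied up in shrimp tacos is better spent on loaded fries — total rises to 565 (43 min).
Next best is jerk wings + gyoza plate + arepas at 543 (47 min) — short by 22.

565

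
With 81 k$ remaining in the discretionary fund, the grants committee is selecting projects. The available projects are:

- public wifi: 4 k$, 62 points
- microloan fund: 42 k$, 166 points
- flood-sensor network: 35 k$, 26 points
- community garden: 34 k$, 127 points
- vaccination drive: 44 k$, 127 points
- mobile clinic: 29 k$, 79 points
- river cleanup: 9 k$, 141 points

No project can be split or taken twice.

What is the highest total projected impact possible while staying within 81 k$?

Greedy by ratio would take public wifi + microloan fund + river cleanup: 55 k$ used, total 369.
The 42 k$ tied up in microloan fund is better spent on community garden + mobile clinic — total rises to 409 (76 k$).

409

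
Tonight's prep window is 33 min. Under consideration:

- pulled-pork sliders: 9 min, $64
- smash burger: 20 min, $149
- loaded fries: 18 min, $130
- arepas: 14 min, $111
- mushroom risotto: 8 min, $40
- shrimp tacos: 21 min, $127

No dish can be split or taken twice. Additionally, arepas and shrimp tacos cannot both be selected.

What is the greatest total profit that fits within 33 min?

Density check — arepas 7.93, smash burger 7.45, loaded fries 7.22 are the best per min.
Loaded fries + arepas uses 32 of the 33 min and totals 241.
That's the maximum — no feasible swap from here does better than 241.

241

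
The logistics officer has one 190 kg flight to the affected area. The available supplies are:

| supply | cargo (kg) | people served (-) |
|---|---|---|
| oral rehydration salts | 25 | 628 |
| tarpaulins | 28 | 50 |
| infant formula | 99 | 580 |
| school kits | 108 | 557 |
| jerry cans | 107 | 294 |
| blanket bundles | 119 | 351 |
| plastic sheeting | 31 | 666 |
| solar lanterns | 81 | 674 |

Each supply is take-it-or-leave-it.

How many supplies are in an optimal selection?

Optimal total is 2018.
One optimal bundle: oral rehydration salts + tarpaulins + plastic sheeting + solar lanterns (165 kg).
Every optimal selection uses 4 supplies.

4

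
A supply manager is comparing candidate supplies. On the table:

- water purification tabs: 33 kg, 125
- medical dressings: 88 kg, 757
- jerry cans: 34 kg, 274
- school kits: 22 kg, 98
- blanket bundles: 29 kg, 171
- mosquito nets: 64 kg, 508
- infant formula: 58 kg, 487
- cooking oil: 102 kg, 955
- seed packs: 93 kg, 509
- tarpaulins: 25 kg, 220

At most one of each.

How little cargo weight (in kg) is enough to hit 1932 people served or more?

Look for the lowest-cargo combination reaching 1932.
medical dressings + cooking oil + tarpaulins: 1932 people served at 215 kg.
Any bundle with less than 215 kg falls short of 1932.

215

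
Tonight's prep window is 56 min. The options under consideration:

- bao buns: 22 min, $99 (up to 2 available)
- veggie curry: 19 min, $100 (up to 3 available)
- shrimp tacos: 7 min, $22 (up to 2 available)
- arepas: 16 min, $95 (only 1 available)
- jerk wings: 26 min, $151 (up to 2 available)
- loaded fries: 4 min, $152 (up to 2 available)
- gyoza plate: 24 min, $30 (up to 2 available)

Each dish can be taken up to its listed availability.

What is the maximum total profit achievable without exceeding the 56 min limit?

555

Density check — loaded fries 38.00, arepas 5.94, jerk wings 5.81 are the best per min.
Greedy by ratio would take arepas + jerk wings + 2×loaded fries: 50 min used, total 550.
Replace arepas with veggie curry: the trade gains 5 net, giving 555 at 53 min.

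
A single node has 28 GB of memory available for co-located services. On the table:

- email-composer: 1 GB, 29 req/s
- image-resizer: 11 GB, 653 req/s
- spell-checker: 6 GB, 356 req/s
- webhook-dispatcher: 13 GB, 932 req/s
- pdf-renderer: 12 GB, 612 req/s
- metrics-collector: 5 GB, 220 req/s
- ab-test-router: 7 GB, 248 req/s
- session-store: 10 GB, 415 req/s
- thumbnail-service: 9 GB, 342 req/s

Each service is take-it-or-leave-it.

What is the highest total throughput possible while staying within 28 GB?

1630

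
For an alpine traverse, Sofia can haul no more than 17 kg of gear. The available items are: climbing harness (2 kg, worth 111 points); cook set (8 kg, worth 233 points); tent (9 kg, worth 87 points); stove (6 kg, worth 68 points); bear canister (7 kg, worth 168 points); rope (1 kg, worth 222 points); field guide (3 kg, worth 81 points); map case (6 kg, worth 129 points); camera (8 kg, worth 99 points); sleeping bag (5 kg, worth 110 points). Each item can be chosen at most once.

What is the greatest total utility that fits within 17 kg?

695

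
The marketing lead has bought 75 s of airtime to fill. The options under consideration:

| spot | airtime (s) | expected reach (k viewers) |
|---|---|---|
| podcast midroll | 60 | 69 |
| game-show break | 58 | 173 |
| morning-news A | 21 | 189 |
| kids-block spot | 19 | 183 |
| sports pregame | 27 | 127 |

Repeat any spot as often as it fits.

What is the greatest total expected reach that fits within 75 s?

567

Greedy by ratio would take 3×kids-block spot: 57 s used, total 549.
Dropping 3×kids-block spot frees 57 s; slotting in 3×morning-news A (63 s) lifts the total to 567 at 63 s.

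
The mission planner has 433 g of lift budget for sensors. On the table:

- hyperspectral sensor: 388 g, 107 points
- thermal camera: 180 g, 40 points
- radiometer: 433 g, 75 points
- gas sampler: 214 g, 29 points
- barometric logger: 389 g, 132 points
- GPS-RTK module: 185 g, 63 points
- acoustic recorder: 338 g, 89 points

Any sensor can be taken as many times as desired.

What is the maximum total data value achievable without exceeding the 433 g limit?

132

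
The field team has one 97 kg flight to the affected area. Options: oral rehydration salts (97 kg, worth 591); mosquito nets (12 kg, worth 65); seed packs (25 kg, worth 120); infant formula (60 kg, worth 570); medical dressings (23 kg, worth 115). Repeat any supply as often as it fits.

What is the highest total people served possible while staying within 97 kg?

Best packing: 3×mosquito nets + infant formula — 96 kg, 765 total.

765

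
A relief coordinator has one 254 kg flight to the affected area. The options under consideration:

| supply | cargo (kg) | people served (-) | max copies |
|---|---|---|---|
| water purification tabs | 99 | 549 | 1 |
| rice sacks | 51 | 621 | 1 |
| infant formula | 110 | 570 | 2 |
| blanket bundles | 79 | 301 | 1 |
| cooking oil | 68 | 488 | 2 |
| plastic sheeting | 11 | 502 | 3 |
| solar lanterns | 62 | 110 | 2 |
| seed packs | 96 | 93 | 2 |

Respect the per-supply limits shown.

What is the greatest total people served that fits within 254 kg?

3164

Ranking by ratio (people served/kg): plastic sheeting 45.64, rice sacks 12.18, cooking oil 7.18.
Greedy by ratio would take rice sacks + 2×cooking oil + 3×plastic sheeting: 220 kg used, total 3103.
Dropping cooking oil frees 68 kg; slotting in water purification tabs (99 kg) lifts the total to 3164 at 251 kg.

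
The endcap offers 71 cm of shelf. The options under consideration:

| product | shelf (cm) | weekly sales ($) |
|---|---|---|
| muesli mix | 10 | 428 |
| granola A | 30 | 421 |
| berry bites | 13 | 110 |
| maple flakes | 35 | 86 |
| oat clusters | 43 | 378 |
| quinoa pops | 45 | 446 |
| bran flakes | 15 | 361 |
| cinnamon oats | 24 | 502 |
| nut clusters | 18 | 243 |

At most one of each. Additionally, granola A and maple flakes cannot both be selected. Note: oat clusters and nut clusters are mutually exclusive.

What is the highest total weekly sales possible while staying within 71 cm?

1534

Density check — muesli mix 42.80, bran flakes 24.07, cinnamon oats 20.92 are the best per cm.
Taking muesli mix + bran flakes + cinnamon oats + nut clusters: 67 cm used, 1534 in weekly sales.
No other feasible combination exceeds 1534.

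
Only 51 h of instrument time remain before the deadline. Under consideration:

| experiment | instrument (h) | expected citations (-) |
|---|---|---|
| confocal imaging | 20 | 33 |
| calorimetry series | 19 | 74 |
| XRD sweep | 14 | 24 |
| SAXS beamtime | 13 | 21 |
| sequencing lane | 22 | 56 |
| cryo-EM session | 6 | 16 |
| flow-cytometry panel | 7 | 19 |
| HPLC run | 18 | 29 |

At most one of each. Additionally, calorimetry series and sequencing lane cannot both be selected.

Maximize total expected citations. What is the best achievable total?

Filling by ratio: calorimetry series + XRD sweep + cryo-EM session + flow-cytometry panel for 133, with 5 h left unused.
The 14 h tied up in XRD sweep is better spent on HPLC run — total rises to 138 (50 h).

138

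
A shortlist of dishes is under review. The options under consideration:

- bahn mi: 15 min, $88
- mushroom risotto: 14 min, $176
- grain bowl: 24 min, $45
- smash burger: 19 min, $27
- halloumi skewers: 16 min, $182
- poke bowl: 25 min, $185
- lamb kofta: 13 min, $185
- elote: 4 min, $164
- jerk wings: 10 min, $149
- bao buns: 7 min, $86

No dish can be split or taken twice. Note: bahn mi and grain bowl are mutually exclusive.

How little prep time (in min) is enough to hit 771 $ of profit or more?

54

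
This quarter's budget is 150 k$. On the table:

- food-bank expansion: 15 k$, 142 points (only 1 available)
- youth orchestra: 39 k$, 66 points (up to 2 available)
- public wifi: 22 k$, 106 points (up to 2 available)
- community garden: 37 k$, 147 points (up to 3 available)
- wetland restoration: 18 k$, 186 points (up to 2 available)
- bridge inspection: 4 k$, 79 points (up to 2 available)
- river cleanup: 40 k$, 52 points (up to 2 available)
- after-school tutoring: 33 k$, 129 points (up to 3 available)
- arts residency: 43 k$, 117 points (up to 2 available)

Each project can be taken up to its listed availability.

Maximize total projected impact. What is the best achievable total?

The ratio heuristic lands on food-bank expansion + 2×public wifi + community garden + 2×wetland restoration + 2×bridge inspection (1031) but leaves 10 k$ idle.
Dropping public wifi and community garden frees 59 k$; slotting in 2×after-school tutoring (66 k$) lifts the total to 1036 at 147 k$.
Every other selection either busts 150 k$ or exceeds an availability limit or fails to beat 1036.

1036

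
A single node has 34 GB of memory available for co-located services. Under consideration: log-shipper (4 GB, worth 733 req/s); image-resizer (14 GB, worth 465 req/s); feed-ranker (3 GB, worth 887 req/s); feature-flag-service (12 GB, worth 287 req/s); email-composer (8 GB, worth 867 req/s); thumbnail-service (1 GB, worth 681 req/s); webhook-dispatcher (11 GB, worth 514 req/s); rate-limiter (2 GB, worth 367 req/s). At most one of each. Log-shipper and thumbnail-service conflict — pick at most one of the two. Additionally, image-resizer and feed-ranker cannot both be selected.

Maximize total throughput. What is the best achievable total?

3368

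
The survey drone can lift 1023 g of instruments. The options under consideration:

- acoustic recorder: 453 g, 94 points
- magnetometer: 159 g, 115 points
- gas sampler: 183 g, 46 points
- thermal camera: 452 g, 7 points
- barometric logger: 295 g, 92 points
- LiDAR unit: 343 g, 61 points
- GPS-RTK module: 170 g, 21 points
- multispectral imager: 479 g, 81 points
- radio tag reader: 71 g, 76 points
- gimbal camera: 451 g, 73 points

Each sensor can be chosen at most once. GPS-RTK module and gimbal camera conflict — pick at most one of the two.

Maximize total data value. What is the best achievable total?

377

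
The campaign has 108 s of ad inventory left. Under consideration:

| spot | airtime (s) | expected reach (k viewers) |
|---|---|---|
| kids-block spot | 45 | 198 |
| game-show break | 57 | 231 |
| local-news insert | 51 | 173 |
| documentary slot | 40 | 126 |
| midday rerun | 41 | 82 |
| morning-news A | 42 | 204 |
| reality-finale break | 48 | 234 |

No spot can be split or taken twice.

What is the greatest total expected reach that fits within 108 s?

Ranking by ratio (expected reach/s): reality-finale break 4.88, morning-news A 4.86, kids-block spot 4.40.
Filling by ratio: morning-news A + reality-finale break for 438, with 18 s left unused.
Dropping morning-news A frees 42 s; slotting in game-show break (57 s) lifts the total to 465 at 105 s.

465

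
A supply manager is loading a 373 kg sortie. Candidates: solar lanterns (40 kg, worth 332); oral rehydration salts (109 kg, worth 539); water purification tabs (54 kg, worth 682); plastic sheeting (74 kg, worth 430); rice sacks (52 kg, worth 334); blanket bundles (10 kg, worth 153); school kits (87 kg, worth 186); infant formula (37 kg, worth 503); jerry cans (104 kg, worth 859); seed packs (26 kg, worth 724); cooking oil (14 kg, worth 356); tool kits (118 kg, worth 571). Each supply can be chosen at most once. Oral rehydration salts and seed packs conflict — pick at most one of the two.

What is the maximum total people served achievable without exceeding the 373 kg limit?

Ranking by ratio (people served/kg): seed packs 27.85, cooking oil 25.43, blanket bundles 15.30.
Filling by ratio: solar lanterns + water purification tabs + rice sacks + blanket bundles + infant formula + jerry cans + seed packs + cooking oil for 3943, with 36 kg left unused.
Dropping solar lanterns frees 40 kg; slotting in plastic sheeting (74 kg) lifts the total to 4041 at 371 kg.
The closest alternative, solar lanterns + water purification tabs + plastic sheeting + blanket bundles + infant formula + jerry cans + seed packs + cooking oil, reaches only 4039.

4041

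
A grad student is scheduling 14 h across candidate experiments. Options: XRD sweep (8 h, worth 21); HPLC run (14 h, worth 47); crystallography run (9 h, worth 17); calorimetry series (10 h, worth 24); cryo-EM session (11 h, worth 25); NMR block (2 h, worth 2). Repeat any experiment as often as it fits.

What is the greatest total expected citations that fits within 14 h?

47

HPLC run uses 14 of the 14 h and totals 47.
Nothing else within 14 h beats 47.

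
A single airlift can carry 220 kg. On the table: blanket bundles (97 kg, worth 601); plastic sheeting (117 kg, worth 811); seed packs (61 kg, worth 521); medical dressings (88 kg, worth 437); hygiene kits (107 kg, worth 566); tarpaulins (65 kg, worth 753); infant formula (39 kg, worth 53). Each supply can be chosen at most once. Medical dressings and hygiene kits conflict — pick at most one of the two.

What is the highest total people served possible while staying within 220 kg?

Best packing: seed packs + medical dressings + tarpaulins — 214 kg, 1711 total.
The spare 6 kg is too small for any remaining supply, and no feasible exchange beats 1711.

1711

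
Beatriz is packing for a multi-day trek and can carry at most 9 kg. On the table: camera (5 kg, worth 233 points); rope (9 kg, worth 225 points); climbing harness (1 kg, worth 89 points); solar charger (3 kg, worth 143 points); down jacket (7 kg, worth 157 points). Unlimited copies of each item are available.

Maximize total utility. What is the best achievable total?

801

Ranking by ratio (utility/kg): climbing harness 89.00, solar charger 47.67, camera 46.60.
9×climbing harness uses 9 of the 9 kg and totals 801.
That's the maximum — no swap from here does better than 801.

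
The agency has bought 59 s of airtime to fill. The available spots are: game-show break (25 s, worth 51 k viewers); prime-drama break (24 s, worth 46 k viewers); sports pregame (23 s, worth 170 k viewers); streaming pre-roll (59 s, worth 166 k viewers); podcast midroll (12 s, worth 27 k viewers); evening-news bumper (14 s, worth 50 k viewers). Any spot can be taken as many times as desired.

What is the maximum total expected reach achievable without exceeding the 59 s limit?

367

Ranking by ratio (expected reach/s): sports pregame 7.39, evening-news bumper 3.57, streaming pre-roll 2.81, podcast midroll 2.25.
Taking 2×sports pregame + podcast midroll: 58 s used, 367 in expected reach.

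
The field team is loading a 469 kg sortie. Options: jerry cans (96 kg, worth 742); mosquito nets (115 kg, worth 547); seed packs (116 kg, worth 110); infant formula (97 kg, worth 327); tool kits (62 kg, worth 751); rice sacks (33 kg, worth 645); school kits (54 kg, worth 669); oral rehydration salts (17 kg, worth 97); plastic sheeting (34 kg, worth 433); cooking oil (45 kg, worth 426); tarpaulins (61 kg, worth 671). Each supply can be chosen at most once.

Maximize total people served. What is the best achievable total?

4458

By people served per kg: rice sacks 19.55, plastic sheeting 12.74, school kits 12.39, tool kits 12.11 lead.
A density-first pass picks jerry cans + tool kits + rice sacks + school kits + oral rehydration salts + plastic sheeting + cooking oil + tarpaulins — 4434 at 402 kg.
The 62 kg tied up in oral rehydration salts and cooking oil is better spent on mosquito nets — total rises to 4458 (455 kg).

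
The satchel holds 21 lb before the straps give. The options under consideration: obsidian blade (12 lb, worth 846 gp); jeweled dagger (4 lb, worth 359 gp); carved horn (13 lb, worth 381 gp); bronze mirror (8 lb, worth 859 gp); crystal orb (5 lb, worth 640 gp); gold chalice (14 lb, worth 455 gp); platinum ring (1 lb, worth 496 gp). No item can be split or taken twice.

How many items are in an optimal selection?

4

Best achievable value is 2354.
jeweled dagger + bronze mirror + crystal orb + platinum ring hits 2354 at 18 lb.
Every optimal selection uses 4 items.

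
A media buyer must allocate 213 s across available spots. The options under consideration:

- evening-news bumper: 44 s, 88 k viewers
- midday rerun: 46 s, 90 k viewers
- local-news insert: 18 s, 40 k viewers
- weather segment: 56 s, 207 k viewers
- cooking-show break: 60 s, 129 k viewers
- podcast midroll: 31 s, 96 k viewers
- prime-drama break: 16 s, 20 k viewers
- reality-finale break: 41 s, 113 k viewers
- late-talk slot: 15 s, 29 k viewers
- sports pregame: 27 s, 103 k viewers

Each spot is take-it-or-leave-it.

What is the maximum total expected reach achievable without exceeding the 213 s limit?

609

A density-first pass picks local-news insert + weather segment + podcast midroll + prime-drama break + reality-finale break + late-talk slot + sports pregame — 608 at 204 s.
Dropping local-news insert and prime-drama break and late-talk slot frees 49 s; slotting in midday rerun (46 s) lifts the total to 609 at 201 s.
Next best is local-news insert + weather segment + podcast midroll + prime-drama break + reality-finale break + late-talk slot + sports pregame at 608 (204 s) — short by 1.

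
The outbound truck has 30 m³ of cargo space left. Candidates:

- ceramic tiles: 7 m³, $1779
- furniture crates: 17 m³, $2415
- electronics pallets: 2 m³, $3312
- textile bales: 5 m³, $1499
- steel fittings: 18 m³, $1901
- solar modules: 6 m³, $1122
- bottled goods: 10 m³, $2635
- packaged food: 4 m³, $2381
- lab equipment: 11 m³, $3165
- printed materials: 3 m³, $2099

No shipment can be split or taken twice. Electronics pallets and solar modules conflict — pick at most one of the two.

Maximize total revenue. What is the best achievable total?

Ranking by ratio (revenue/m³): electronics pallets 1656.00, printed materials 699.67, packaged food 595.25, textile bales 299.80.
A density-first pass picks electronics pallets + textile bales + packaged food + lab equipment + printed materials — 12456 at 25 m³.
Replace textile bales with bottled goods: the trade gains 1136 net, giving 13592 at 30 m³.
Nothing else feasible within 30 m³ beats 13592.

13592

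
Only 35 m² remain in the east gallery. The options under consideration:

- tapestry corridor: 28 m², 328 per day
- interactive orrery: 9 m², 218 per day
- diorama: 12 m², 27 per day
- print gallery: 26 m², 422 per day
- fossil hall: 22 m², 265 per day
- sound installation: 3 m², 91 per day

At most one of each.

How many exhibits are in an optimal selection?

2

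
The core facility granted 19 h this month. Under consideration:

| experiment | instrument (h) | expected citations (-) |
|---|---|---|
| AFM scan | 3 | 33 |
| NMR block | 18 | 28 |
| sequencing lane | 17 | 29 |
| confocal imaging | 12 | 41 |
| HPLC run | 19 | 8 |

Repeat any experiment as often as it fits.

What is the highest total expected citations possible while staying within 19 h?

6×AFM scan uses 18 of the 19 h and totals 198.

198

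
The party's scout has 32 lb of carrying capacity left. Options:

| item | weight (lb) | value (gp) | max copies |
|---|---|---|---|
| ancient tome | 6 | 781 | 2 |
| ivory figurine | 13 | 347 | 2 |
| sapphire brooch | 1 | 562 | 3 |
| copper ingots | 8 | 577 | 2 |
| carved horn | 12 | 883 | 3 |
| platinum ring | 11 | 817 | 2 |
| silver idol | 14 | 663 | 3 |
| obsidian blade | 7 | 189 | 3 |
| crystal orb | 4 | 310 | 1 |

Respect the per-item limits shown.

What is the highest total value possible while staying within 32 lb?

4441

Taking the top-ratio items first gives 2×ancient tome + 3×sapphire brooch + platinum ring + crystal orb for 4375 (30 lb).
Dropping platinum ring frees 11 lb; slotting in carved horn (12 lb) lifts the total to 4441 at 31 lb.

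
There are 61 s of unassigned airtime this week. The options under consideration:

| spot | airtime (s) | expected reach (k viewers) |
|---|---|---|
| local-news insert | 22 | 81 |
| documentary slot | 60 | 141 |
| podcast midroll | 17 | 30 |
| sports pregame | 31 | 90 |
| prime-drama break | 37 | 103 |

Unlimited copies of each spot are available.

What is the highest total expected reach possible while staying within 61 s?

The ratio ordering already packs tightly: 2×local-news insert + podcast midroll, 61 s, 192.

192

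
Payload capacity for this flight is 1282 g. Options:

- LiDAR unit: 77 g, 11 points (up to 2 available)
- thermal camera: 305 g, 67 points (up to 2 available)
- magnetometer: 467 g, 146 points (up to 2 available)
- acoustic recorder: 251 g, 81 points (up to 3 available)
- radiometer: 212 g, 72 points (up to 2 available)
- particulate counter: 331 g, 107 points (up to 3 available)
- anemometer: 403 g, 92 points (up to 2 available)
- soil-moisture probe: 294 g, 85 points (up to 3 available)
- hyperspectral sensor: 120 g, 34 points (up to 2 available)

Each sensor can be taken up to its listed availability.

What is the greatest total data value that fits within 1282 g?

413

Taking the top-ratio sensors first gives 2×radiometer + 2×particulate counter + hyperspectral sensor for 392 (1206 g).
Replace particulate counter and hyperspectral sensor with 2×acoustic recorder: the trade gains 21 net, giving 413 at 1257 g.
The spare 25 g is too small for any remaining sensor, and no exchange beats 413.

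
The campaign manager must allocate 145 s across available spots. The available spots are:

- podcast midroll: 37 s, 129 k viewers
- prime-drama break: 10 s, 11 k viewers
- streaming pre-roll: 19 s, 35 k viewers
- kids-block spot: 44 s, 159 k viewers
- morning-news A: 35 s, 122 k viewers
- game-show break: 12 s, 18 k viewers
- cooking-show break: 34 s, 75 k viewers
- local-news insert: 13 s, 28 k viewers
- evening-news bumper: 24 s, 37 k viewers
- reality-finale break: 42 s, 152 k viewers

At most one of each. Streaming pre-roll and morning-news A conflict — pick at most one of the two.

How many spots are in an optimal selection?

4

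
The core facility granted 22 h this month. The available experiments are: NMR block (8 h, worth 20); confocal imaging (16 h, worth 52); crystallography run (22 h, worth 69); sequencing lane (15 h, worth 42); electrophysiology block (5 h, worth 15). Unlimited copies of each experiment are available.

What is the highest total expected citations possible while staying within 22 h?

69

Taking the top-ratio experiments first gives confocal imaging + electrophysiology block for 67 (21 h).
The 21 h tied up in confocal imaging and electrophysiology block is better spent on crystallography run — total rises to 69 (22 h).
Nothing else within 22 h beats 69.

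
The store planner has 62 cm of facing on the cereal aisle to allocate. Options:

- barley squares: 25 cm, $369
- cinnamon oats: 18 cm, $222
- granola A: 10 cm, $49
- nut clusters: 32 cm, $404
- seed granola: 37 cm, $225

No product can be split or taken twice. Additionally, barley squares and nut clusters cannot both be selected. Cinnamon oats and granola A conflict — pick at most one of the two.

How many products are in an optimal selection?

Best achievable weekly sales is 626.
For example cinnamon oats + nut clusters achieves it, using 50 cm.
Every optimal selection uses 2 products.

2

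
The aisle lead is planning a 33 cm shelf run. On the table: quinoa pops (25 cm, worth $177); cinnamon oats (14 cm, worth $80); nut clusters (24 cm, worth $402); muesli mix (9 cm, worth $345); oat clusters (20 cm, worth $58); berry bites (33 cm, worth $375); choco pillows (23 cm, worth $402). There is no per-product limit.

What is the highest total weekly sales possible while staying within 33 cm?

By weekly sales per cm: muesli mix 38.33, choco pillows 17.48, nut clusters 16.75 lead.
Taking 3×muesli mix: 27 cm used, 1035 in weekly sales.
No other feasible combination exceeds 1035.

1035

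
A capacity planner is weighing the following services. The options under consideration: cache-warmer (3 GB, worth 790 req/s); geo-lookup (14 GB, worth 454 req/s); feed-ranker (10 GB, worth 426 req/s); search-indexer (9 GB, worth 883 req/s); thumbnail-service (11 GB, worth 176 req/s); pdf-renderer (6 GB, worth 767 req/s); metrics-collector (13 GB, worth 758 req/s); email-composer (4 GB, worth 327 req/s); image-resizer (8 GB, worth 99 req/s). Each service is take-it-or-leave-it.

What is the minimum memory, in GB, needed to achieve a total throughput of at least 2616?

Need the lightest bundle worth ≥ 2616.
cache-warmer + search-indexer + pdf-renderer + email-composer: 2767 throughput at 22 GB.
Below 22 GB the best achievable stays under 2616.

22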